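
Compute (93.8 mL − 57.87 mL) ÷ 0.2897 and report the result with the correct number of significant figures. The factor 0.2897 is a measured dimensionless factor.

93.8 mL − 57.87 mL = 35.93 mL; the difference is limited to 1 decimal place (3 s.f.).
Carrying full precision, 35.93 ÷ 0.2897 = 124.024853297… mL; 0.2897 has 4 s.f., so the result keeps min(3, 4) = 3 s.f.
Rounded to 3 significant figures: 1.24 × 10² mL.

1.24 × 10² mL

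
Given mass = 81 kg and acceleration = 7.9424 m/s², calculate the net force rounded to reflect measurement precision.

net force = 81 kg × 7.9424 m/s² = 643.3344 N.
81 has 2 significant figures; 7.9424 has 5.
Division/multiplication keeps the fewest: 2 significant figures.
Rounded: 6.4 × 10² N.

6.4 × 10² N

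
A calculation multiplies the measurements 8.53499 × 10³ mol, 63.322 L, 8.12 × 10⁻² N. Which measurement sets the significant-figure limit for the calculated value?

8.12 × 10⁻² N

8.53499 × 10³ mol → 6 s.f.; 63.322 L → 5 s.f.; 8.12 × 10⁻² N → 3 s.f.
The fewest is 3 significant figures, from 8.12 × 10⁻² N.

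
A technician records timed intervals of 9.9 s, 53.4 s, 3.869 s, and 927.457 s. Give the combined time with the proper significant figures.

994.6 s

9.9 s + 53.4 s + 3.869 s + 927.457 s = 994.626 s.
Addition/subtraction keeps the fewest decimal places: 9.9 → 1 decimal place, 53.4 → 1 decimal place, 3.869 → 3 decimal places, 927.457 → 3 decimal places; limit is 1.
Rounded to 1 decimal place: 994.6 s.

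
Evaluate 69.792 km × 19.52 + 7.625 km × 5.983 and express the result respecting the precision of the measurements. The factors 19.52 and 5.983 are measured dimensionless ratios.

1408 km

69.792 × 19.52 = 1362.33984 → 1.362 × 10^3 km (4 s.f., last digit at the 10^0 place).
7.625 × 5.983 = 45.620375 → 45.62 km (4 s.f., last digit at the 10^-2 place).
Sum: 1407.960215 km; keep the coarser place, 10^0.
Result: 1408 km.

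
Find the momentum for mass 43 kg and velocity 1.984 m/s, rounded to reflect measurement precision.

85 kg·m/s

momentum = 43 kg × 1.984 m/s = 85.312 kg·m/s.
43 has 2 significant figures; 1.984 has 4.
Division/multiplication keeps the fewest: 2 significant figures.
Rounded: 85 kg·m/s.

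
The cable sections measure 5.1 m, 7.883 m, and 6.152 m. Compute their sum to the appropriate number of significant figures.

5.1 m + 7.883 m + 6.152 m = 19.135 m.
Addition/subtraction keeps the fewest decimal places: 5.1 → 1 decimal place, 7.883 → 3 decimal places, 6.152 → 3 decimal places; limit is 1.
Rounded to 1 decimal place: 19.1 m.

19.1 m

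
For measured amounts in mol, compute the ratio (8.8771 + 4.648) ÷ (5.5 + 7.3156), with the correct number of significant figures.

8.8771 + 4.648 = 13.5251, limited to 3 d.p. → 5 s.f.; 5.5 + 7.3156 = 12.8156, limited to 1 d.p. → 3 s.f.
Carrying full precision, 13.5251 ÷ 12.8156 = 1.0553622148…; keep min(5, 3) = 3 s.f.
Rounded to 3 significant figures: 1.06.

1.06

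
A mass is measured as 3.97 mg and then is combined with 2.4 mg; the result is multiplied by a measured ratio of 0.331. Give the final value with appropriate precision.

2.1 mg

3.97 mg + 2.4 mg = 6.37 mg; the sum is limited to 1 decimal place (2 s.f.).
Carrying full precision, 6.37 × 0.331 = 2.10847 mg; 0.331 has 3 s.f., so the result keeps min(2, 3) = 2 s.f.
Rounded to 2 significant figures: 2.1 mg.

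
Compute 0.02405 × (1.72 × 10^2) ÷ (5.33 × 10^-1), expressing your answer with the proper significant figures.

7.76

0.02405 × (1.72 × 10^2) ÷ (5.33 × 10^-1) = 7.76097560976…
Multiplication/division keeps the fewest significant figures: 0.02405 → 4 s.f., 1.72 × 10^2 → 3 s.f., 5.33 × 10^-1 → 3 s.f.; limit is 3.
Rounded to 3 significant figures: 7.76.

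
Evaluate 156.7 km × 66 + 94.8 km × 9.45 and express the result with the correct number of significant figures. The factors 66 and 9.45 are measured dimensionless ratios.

156.7 × 66 = 10342.2 → 1.0 × 10^4 km (2 s.f., last digit at the 10^3 place).
94.8 × 9.45 = 895.86 → 896 km (3 s.f., last digit at the 10^0 place).
Sum: 11238.06 km; keep the coarser place, 10^3.
Result: 1.1 × 10^4 km.

1.1 × 10^4 km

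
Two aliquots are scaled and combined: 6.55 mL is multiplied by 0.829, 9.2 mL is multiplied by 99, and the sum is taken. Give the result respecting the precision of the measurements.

9.2 × 10² mL

6.55 × 0.829 = 5.42995 → 5.43 mL (3 s.f., last digit at the 10^-2 place).
9.2 × 99 = 910.8 → 9.1 × 10² mL (2 s.f., last digit at the 10^1 place).
Sum: 916.22995 mL; keep the coarser place, 10^1.
Result: 9.2 × 10² mL.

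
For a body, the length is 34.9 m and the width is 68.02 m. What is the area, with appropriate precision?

area = 34.9 m × 68.02 m = 2373.898 m².
34.9 has 3 significant figures; 68.02 has 4.
Division/multiplication keeps the fewest: 3 significant figures.
Rounded: 2.37 × 10^3 m².

2.37 × 10^3 m²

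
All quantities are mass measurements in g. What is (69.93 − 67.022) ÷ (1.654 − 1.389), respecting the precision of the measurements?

11.0

69.93 − 67.022 = 2.908, limited to 2 d.p. → 3 s.f.; 1.654 − 1.389 = 0.265, limited to 3 d.p. → 3 s.f.
Carrying full precision, 2.908 ÷ 0.265 = 10.9735849057…; keep min(3, 3) = 3 s.f.
Rounded to 3 significant figures: 11.0.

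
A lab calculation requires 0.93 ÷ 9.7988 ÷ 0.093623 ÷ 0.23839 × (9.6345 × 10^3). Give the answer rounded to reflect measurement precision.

0.93 ÷ 9.7988 ÷ 0.093623 ÷ 0.23839 × (9.6345 × 10^3) = 40970.2533166…
Multiplication/division keeps the fewest significant figures: 0.93 → 2 s.f., 9.7988 → 5 s.f., 0.093623 → 5 s.f., 0.23839 → 5 s.f., 9.6345 × 10^3 → 5 s.f.; limit is 2.
Rounded to 2 significant figures: 4.1 × 10^4.

4.1 × 10^4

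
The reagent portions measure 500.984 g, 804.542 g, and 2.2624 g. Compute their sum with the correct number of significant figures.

1307.788 g

500.984 g + 804.542 g + 2.2624 g = 1307.7884 g.
Addition/subtraction keeps the fewest decimal places: 500.984 → 3 decimal places, 804.542 → 3 decimal places, 2.2624 → 4 decimal places; limit is 3.
Rounded to 3 decimal places: 1307.788 g.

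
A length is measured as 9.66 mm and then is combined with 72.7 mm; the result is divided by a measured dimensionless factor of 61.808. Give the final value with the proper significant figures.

1.33 mm

9.66 mm + 72.7 mm = 82.36 mm; the sum is limited to 1 decimal place (3 s.f.).
Carrying full precision, 82.36 ÷ 61.808 = 1.33251359047… mm; 61.808 has 5 s.f., so the result keeps min(3, 5) = 3 s.f.
Rounded to 3 significant figures: 1.33 mm.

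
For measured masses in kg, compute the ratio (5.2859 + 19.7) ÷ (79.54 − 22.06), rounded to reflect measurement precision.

5.2859 + 19.7 = 24.9859, limited to 1 d.p. → 3 s.f.; 79.54 − 22.06 = 57.48, limited to 2 d.p. → 4 s.f.
Carrying full precision, 24.9859 ÷ 57.48 = 0.434688587335…; keep min(3, 4) = 3 s.f.
Rounded to 3 significant figures: 0.435.

0.435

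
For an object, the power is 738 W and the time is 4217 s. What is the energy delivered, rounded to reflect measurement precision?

3.11 × 10⁶ J

energy delivered = 738 W × 4217 s = 3112146 J.
738 has 3 significant figures; 4217 has 4.
Division/multiplication keeps the fewest: 3 significant figures.
Rounded: 3.11 × 10⁶ J.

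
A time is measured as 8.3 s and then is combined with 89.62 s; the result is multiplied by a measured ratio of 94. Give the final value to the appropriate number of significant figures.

9.2 × 10^3 s

8.3 s + 89.62 s = 97.92 s; the sum is limited to 1 decimal place (3 s.f.).
Carrying full precision, 97.92 × 94 = 9204.48 s; 94 has 2 s.f., so the result keeps min(3, 2) = 2 s.f.
Rounded to 2 significant figures: 9.2 × 10^3 s.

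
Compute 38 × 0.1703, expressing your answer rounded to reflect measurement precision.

6.5

38 × 0.1703 = 6.4714
Multiplication/division keeps the fewest significant figures: 38 → 2 s.f., 0.1703 → 4 s.f.; limit is 2.
Rounded to 2 significant figures: 6.5.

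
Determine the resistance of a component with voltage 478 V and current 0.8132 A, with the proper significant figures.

resistance = 478 V ÷ 0.8132 A = 587.801278898… Ω.
478 has 3 significant figures; 0.8132 has 4.
Division/multiplication keeps the fewest: 3 significant figures.
Rounded: 588 Ω.

588 Ω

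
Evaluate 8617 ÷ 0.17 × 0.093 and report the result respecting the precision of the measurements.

4.7 × 10^3

8617 ÷ 0.17 × 0.093 = 4714.00588235…
Multiplication/division keeps the fewest significant figures: 8617 → 4 s.f., 0.17 → 2 s.f., 0.093 → 2 s.f.; limit is 2.
Rounded to 2 significant figures: 4.7 × 10^3.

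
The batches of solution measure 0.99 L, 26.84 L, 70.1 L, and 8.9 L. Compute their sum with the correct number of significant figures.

0.99 L + 26.84 L + 70.1 L + 8.9 L = 106.83 L.
Addition/subtraction keeps the fewest decimal places: 0.99 → 2 decimal places, 26.84 → 2 decimal places, 70.1 → 1 decimal place, 8.9 → 1 decimal place; limit is 1.
Rounded to 1 decimal place: 106.8 L.

106.8 L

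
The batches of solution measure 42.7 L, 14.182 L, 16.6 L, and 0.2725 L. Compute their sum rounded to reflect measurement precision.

73.8 L

42.7 L + 14.182 L + 16.6 L + 0.2725 L = 73.7545 L.
Addition/subtraction keeps the fewest decimal places: 42.7 → 1 decimal place, 14.182 → 3 decimal places, 16.6 → 1 decimal place, 0.2725 → 4 decimal places; limit is 1.
Rounded to 1 decimal place: 73.8 L.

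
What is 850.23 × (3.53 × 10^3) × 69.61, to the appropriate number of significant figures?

850.23 × (3.53 × 10^3) × 69.61 = 208921321.359
Multiplication/division keeps the fewest significant figures: 850.23 → 5 s.f., 3.53 × 10^3 → 3 s.f., 69.61 → 4 s.f.; limit is 3.
Rounded to 3 significant figures: 2.09 × 10^8.

2.09 × 10^8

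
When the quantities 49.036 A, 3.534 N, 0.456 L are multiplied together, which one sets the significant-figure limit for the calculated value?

49.036 A → 5 s.f.; 3.534 N → 4 s.f.; 0.456 L → 3 s.f.
The fewest is 3 significant figures, from 0.456 L.

0.456 L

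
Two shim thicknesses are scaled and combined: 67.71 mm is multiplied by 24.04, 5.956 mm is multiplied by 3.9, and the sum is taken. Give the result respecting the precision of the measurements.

1651 mm

67.71 × 24.04 = 1627.7484 → 1628 mm (4 s.f., last digit at the 10^0 place).
5.956 × 3.9 = 23.2284 → 23 mm (2 s.f., last digit at the 10^0 place).
Sum: 1650.9768 mm; keep the coarser place, 10^0.
Result: 1651 mm.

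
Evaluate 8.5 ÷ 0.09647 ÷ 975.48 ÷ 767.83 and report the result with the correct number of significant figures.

8.5 ÷ 0.09647 ÷ 975.48 ÷ 767.83 = 0.000117636799712…
Multiplication/division keeps the fewest significant figures: 8.5 → 2 s.f., 0.09647 → 4 s.f., 975.48 → 5 s.f., 767.83 → 5 s.f.; limit is 2.
Rounded to 2 significant figures: 1.2 × 10⁻⁴.

1.2 × 10⁻⁴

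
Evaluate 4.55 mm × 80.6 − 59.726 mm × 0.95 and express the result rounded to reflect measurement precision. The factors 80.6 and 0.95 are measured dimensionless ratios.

3.10 × 10² mm

4.55 × 80.6 = 366.73 → 367 mm (3 s.f., last digit at the 10^0 place).
59.726 × 0.95 = 56.7397 → 57 mm (2 s.f., last digit at the 10^0 place).
Difference: 309.9903 mm; keep the coarser place, 10^0.
Result: 3.10 × 10² mm.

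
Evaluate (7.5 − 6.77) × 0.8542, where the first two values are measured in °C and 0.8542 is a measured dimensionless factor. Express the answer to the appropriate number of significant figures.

7.5 °C − 6.77 °C = 0.73 °C; the difference is limited to 1 decimal place (1 s.f.).
Carrying full precision, 0.73 × 0.8542 = 0.623566 °C; 0.8542 has 4 s.f., so the result keeps min(1, 4) = 1 s.f.
Rounded to 1 significant figure: 0.6 °C.

0.6 °C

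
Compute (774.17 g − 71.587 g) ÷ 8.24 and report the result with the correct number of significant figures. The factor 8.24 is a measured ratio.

774.17 g − 71.587 g = 702.583 g; the difference is limited to 2 decimal places (5 s.f.).
Carrying full precision, 702.583 ÷ 8.24 = 85.2649271845… g; 8.24 has 3 s.f., so the result keeps min(5, 3) = 3 s.f.
Rounded to 3 significant figures: 85.3 g.

85.3 g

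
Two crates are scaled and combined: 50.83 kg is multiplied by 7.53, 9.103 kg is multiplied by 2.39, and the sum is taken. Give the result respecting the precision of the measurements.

405 kg

50.83 × 7.53 = 382.7499 → 383 kg (3 s.f., last digit at the 10^0 place).
9.103 × 2.39 = 21.75617 → 21.8 kg (3 s.f., last digit at the 10^-1 place).
Sum: 404.50607 kg; keep the coarser place, 10^0.
Result: 405 kg.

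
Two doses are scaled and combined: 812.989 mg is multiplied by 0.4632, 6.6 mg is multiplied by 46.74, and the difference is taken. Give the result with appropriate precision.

812.989 × 0.4632 = 376.5765048 → 376.6 mg (4 s.f., last digit at the 10^-1 place).
6.6 × 46.74 = 308.484 → 3.1 × 10^2 mg (2 s.f., last digit at the 10^1 place).
Difference: 68.0925048 mg; keep the coarser place, 10^1.
Result: 7 × 10^1 mg.

7 × 10^1 mg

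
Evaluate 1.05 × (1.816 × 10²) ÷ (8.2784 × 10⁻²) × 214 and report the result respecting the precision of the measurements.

4.93 × 10⁵

1.05 × (1.816 × 10²) ÷ (8.2784 × 10⁻²) × 214 = 492915.539235…
Multiplication/division keeps the fewest significant figures: 1.05 → 3 s.f., 1.816 × 10² → 4 s.f., 8.2784 × 10⁻² → 5 s.f., 214 → 3 s.f.; limit is 3.
Rounded to 3 significant figures: 4.93 × 10⁵.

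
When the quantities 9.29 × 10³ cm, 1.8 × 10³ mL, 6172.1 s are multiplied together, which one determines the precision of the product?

1.8 × 10³ mL

9.29 × 10³ cm → 3 s.f.; 1.8 × 10³ mL → 2 s.f.; 6172.1 s → 5 s.f.
The fewest is 2 significant figures, from 1.8 × 10³ mL.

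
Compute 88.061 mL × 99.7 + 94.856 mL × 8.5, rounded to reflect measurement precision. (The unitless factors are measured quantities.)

9.59 × 10^3 mL

88.061 × 99.7 = 8779.6817 → 8.78 × 10^3 mL (3 s.f., last digit at the 10^1 place).
94.856 × 8.5 = 806.276 → 8.1 × 10^2 mL (2 s.f., last digit at the 10^1 place).
Sum: 9585.9577 mL; keep the coarser place, 10^1.
Result: 9.59 × 10^3 mL.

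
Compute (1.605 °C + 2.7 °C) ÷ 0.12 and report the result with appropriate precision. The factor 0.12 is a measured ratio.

1.605 °C + 2.7 °C = 4.305 °C; the sum is limited to 1 decimal place (2 s.f.).
Carrying full precision, 4.305 ÷ 0.12 = 35.875 °C; 0.12 has 2 s.f., so the result keeps min(2, 2) = 2 s.f.
Rounded to 2 significant figures: 36 °C.

36 °C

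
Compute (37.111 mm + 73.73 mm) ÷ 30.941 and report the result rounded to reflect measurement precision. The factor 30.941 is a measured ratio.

37.111 mm + 73.73 mm = 110.841 mm; the sum is limited to 2 decimal places (5 s.f.).
Carrying full precision, 110.841 ÷ 30.941 = 3.58233411978… mm; 30.941 has 5 s.f., so the result keeps min(5, 5) = 5 s.f.
Rounded to 5 significant figures: 3.5823 mm.

3.5823 mm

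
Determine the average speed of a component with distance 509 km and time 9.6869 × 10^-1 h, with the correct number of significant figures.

525 km/h

average speed = 509 km ÷ 9.6869 × 10^-1 h = 525.451898956… km/h.
509 has 3 significant figures; 9.6869 × 10^-1 has 5.
Division/multiplication keeps the fewest: 3 significant figures.
Rounded: 525 km/h.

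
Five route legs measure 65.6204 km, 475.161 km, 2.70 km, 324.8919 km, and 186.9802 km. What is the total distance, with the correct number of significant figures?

65.6204 km + 475.161 km + 2.70 km + 324.8919 km + 186.9802 km = 1055.3535 km.
Addition/subtraction keeps the fewest decimal places: 65.6204 → 4 decimal places, 475.161 → 3 decimal places, 2.70 → 2 decimal places, 324.8919 → 4 decimal places, 186.9802 → 4 decimal places; limit is 2.
Rounded to 2 decimal places: 1055.35 km.

1055.35 km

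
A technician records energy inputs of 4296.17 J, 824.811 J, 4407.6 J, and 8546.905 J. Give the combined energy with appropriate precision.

18075.5 J

4296.17 J + 824.811 J + 4407.6 J + 8546.905 J = 18075.486 J.
Addition/subtraction keeps the fewest decimal places: 4296.17 → 2 decimal places, 824.811 → 3 decimal places, 4407.6 → 1 decimal place, 8546.905 → 3 decimal places; limit is 1.
Rounded to 1 decimal place: 18075.5 J.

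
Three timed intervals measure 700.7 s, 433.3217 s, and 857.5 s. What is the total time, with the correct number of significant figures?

700.7 s + 433.3217 s + 857.5 s = 1991.5217 s.
Addition/subtraction keeps the fewest decimal places: 700.7 → 1 decimal place, 433.3217 → 4 decimal places, 857.5 → 1 decimal place; limit is 1.
Rounded to 1 decimal place: 1991.5 s.

1991.5 s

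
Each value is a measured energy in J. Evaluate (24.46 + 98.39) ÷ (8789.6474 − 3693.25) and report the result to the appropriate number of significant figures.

2.4105 × 10⁻²

24.46 + 98.39 = 122.85, limited to 2 d.p. → 5 s.f.; 8789.6474 − 3693.25 = 5096.3974, limited to 2 d.p. → 6 s.f.
Carrying full precision, 122.85 ÷ 5096.3974 = 0.0241052630629…; keep min(5, 6) = 5 s.f.
Rounded to 5 significant figures: 2.4105 × 10⁻².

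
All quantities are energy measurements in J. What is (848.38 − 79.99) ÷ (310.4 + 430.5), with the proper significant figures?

1.037

848.38 − 79.99 = 768.39, limited to 2 d.p. → 5 s.f.; 310.4 + 430.5 = 740.9, limited to 1 d.p. → 4 s.f.
Carrying full precision, 768.39 ÷ 740.9 = 1.03710352274…; keep min(5, 4) = 4 s.f.
Rounded to 4 significant figures: 1.037.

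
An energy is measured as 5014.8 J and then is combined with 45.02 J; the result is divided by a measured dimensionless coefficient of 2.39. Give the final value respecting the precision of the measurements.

5014.8 J + 45.02 J = 5059.82 J; the sum is limited to 1 decimal place (5 s.f.).
Carrying full precision, 5059.82 ÷ 2.39 = 2117.07949791… J; 2.39 has 3 s.f., so the result keeps min(5, 3) = 3 s.f.
Rounded to 3 significant figures: 2.12 × 10³ J.

2.12 × 10³ J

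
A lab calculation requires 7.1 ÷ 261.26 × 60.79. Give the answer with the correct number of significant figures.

7.1 ÷ 261.26 × 60.79 = 1.65202863048…
Multiplication/division keeps the fewest significant figures: 7.1 → 2 s.f., 261.26 → 5 s.f., 60.79 → 4 s.f.; limit is 2.
Rounded to 2 significant figures: 1.7.

1.7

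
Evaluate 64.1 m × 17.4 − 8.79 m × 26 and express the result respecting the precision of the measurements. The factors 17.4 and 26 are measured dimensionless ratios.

8.9 × 10^2 m

64.1 × 17.4 = 1115.34 → 1.12 × 10^3 m (3 s.f., last digit at the 10^1 place).
8.79 × 26 = 228.54 → 2.3 × 10^2 m (2 s.f., last digit at the 10^1 place).
Difference: 886.8 m; keep the coarser place, 10^1.
Result: 8.9 × 10^2 m.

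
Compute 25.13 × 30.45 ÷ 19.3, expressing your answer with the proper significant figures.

25.13 × 30.45 ÷ 19.3 = 39.6481088083…
Multiplication/division keeps the fewest significant figures: 25.13 → 4 s.f., 30.45 → 4 s.f., 19.3 → 3 s.f.; limit is 3.
Rounded to 3 significant figures: 39.6.

39.6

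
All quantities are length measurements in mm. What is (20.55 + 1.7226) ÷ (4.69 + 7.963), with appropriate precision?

20.55 + 1.7226 = 22.2726, limited to 2 d.p. → 4 s.f.; 4.69 + 7.963 = 12.653, limited to 2 d.p. → 4 s.f.
Carrying full precision, 22.2726 ÷ 12.653 = 1.76026238837…; keep min(4, 4) = 4 s.f.
Rounded to 4 significant figures: 1.760.

1.760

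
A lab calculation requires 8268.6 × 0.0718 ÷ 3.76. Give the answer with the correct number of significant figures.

158

8268.6 × 0.0718 ÷ 3.76 = 157.895074468…
Multiplication/division keeps the fewest significant figures: 8268.6 → 5 s.f., 0.0718 → 3 s.f., 3.76 → 3 s.f.; limit is 3.
Rounded to 3 significant figures: 158.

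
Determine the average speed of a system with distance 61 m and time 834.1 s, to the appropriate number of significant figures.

0.073 m/s

average speed = 61 m ÷ 834.1 s = 0.0731327178995… m/s.
61 has 2 significant figures; 834.1 has 4.
Division/multiplication keeps the fewest: 2 significant figures.
Rounded: 0.073 m/s.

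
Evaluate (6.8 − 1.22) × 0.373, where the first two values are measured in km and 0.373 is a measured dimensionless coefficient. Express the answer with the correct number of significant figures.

6.8 km − 1.22 km = 5.58 km; the difference is limited to 1 decimal place (2 s.f.).
Carrying full precision, 5.58 × 0.373 = 2.08134 km; 0.373 has 3 s.f., so the result keeps min(2, 3) = 2 s.f.
Rounded to 2 significant figures: 2.1 km.

2.1 km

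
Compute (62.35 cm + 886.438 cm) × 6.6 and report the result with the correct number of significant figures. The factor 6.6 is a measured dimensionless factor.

6.3 × 10^3 cm

62.35 cm + 886.438 cm = 948.788 cm; the sum is limited to 2 decimal places (5 s.f.).
Carrying full precision, 948.788 × 6.6 = 6262.0008 cm; 6.6 has 2 s.f., so the result keeps min(5, 2) = 2 s.f.
Rounded to 2 significant figures: 6.3 × 10^3 cm.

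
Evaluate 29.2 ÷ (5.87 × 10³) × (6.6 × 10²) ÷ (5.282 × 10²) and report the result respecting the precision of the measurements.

0.0062

29.2 ÷ (5.87 × 10³) × (6.6 × 10²) ÷ (5.282 × 10²) = 0.0062157034885…
Multiplication/division keeps the fewest significant figures: 29.2 → 3 s.f., 5.87 × 10³ → 3 s.f., 6.6 × 10² → 2 s.f., 5.282 × 10² → 4 s.f.; limit is 2.
Rounded to 2 significant figures: 0.0062.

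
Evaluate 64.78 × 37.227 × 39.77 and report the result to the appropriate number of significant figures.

9.591 × 10⁴

64.78 × 37.227 × 39.77 = 95907.9424362
Multiplication/division keeps the fewest significant figures: 64.78 → 4 s.f., 37.227 → 5 s.f., 39.77 → 4 s.f.; limit is 4.
Rounded to 4 significant figures: 9.591 × 10⁴.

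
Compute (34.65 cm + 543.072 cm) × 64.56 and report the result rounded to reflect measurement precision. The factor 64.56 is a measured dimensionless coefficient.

3.730 × 10⁴ cm

34.65 cm + 543.072 cm = 577.722 cm; the sum is limited to 2 decimal places (5 s.f.).
Carrying full precision, 577.722 × 64.56 = 37297.73232 cm; 64.56 has 4 s.f., so the result keeps min(5, 4) = 4 s.f.
Rounded to 4 significant figures: 3.730 × 10⁴ cm.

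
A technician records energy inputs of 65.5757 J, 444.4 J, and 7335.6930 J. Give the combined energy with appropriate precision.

7845.7 J

65.5757 J + 444.4 J + 7335.6930 J = 7845.6687 J.
Addition/subtraction keeps the fewest decimal places: 65.5757 → 4 decimal places, 444.4 → 1 decimal place, 7335.6930 → 4 decimal places; limit is 1.
Rounded to 1 decimal place: 7845.7 J.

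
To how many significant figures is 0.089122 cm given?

0.089122: leading zeros are not significant.

5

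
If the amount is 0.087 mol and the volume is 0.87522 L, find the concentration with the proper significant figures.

concentration = 0.087 mol ÷ 0.87522 L = 0.0994035785288… mol/L.
0.087 has 2 significant figures; 0.87522 has 5.
Division/multiplication keeps the fewest: 2 significant figures.
Rounded: 9.9 × 10^-2 mol/L.

9.9 × 10^-2 mol/L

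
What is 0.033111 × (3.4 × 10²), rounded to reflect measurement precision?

0.033111 × (3.4 × 10²) = 11.25774
Multiplication/division keeps the fewest significant figures: 0.033111 → 5 s.f., 3.4 × 10² → 2 s.f.; limit is 2.
Rounded to 2 significant figures: 11.

11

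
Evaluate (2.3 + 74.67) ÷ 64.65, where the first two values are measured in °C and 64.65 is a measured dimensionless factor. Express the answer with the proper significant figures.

2.3 °C + 74.67 °C = 76.97 °C; the sum is limited to 1 decimal place (3 s.f.).
Carrying full precision, 76.97 ÷ 64.65 = 1.1905645785… °C; 64.65 has 4 s.f., so the result keeps min(3, 4) = 3 s.f.
Rounded to 3 significant figures: 1.19 °C.

1.19 °C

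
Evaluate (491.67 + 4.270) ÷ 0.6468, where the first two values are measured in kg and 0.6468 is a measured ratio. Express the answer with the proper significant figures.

491.67 kg + 4.270 kg = 495.940 kg; the sum is limited to 2 decimal places (5 s.f.).
Carrying full precision, 495.940 ÷ 0.6468 = 766.759431045… kg; 0.6468 has 4 s.f., so the result keeps min(5, 4) = 4 s.f.
Rounded to 4 significant figures: 766.8 kg.

766.8 kg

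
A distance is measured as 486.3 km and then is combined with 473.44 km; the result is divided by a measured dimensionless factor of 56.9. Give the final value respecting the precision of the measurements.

486.3 km + 473.44 km = 959.74 km; the sum is limited to 1 decimal place (4 s.f.).
Carrying full precision, 959.74 ÷ 56.9 = 16.8671353251… km; 56.9 has 3 s.f., so the result keeps min(4, 3) = 3 s.f.
Rounded to 3 significant figures: 16.9 km.

16.9 km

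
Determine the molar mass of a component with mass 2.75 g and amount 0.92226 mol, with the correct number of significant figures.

molar mass = 2.75 g ÷ 0.92226 mol = 2.98180556459… g/mol.
2.75 has 3 significant figures; 0.92226 has 5.
Division/multiplication keeps the fewest: 3 significant figures.
Rounded: 2.98 g/mol.

2.98 g/mol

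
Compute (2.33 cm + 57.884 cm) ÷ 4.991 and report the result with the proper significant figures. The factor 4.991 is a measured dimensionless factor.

12.06 cm

2.33 cm + 57.884 cm = 60.214 cm; the sum is limited to 2 decimal places (4 s.f.).
Carrying full precision, 60.214 ÷ 4.991 = 12.064516129… cm; 4.991 has 4 s.f., so the result keeps min(4, 4) = 4 s.f.
Rounded to 4 significant figures: 12.06 cm.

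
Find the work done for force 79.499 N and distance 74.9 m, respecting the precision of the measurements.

5.95 × 10^3 J

work done = 79.499 N × 74.9 m = 5954.4751 J.
79.499 has 5 significant figures; 74.9 has 3.
Division/multiplication keeps the fewest: 3 significant figures.
Rounded: 5.95 × 10^3 J.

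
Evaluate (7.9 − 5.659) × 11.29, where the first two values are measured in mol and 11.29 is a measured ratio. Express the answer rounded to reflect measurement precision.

7.9 mol − 5.659 mol = 2.241 mol; the difference is limited to 1 decimal place (2 s.f.).
Carrying full precision, 2.241 × 11.29 = 25.30089 mol; 11.29 has 4 s.f., so the result keeps min(2, 4) = 2 s.f.
Rounded to 2 significant figures: 25 mol.

25 mol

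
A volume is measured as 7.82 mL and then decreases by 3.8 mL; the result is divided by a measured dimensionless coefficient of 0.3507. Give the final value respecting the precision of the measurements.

11 mL

7.82 mL − 3.8 mL = 4.02 mL; the difference is limited to 1 decimal place (2 s.f.).
Carrying full precision, 4.02 ÷ 0.3507 = 11.4627887083… mL; 0.3507 has 4 s.f., so the result keeps min(2, 4) = 2 s.f.
Rounded to 2 significant figures: 11 mL.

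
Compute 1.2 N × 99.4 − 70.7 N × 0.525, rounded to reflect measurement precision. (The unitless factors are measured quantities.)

1.2 × 99.4 = 119.28 → 1.2 × 10² N (2 s.f., last digit at the 10^1 place).
70.7 × 0.525 = 37.1175 → 37.1 N (3 s.f., last digit at the 10^-1 place).
Difference: 82.1625 N; keep the coarser place, 10^1.
Result: 8 × 10¹ N.

8 × 10¹ N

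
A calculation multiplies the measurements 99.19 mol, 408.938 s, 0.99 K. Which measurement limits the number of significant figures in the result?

0.99 K

99.19 mol → 4 s.f.; 408.938 s → 6 s.f.; 0.99 K → 2 s.f.
The fewest is 2 significant figures, from 0.99 K.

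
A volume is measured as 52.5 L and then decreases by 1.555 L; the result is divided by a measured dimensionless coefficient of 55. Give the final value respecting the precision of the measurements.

52.5 L − 1.555 L = 50.945 L; the difference is limited to 1 decimal place (3 s.f.).
Carrying full precision, 50.945 ÷ 55 = 0.926272727273… L; 55 has 2 s.f., so the result keeps min(3, 2) = 2 s.f.
Rounded to 2 significant figures: 0.93 L.

0.93 L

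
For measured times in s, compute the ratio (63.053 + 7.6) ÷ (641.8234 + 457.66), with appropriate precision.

0.0643

63.053 + 7.6 = 70.653, limited to 1 d.p. → 3 s.f.; 641.8234 + 457.66 = 1099.4834, limited to 2 d.p. → 6 s.f.
Carrying full precision, 70.653 ÷ 1099.4834 = 0.0642601789168…; keep min(3, 6) = 3 s.f.
Rounded to 3 significant figures: 0.0643.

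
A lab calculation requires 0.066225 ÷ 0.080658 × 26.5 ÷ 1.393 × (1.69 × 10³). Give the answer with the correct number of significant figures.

0.066225 ÷ 0.080658 × 26.5 ÷ 1.393 × (1.69 × 10³) = 26397.0855596…
Multiplication/division keeps the fewest significant figures: 0.066225 → 5 s.f., 0.080658 → 5 s.f., 26.5 → 3 s.f., 1.393 → 4 s.f., 1.69 × 10³ → 3 s.f.; limit is 3.
Rounded to 3 significant figures: 2.64 × 10⁴.

2.64 × 10⁴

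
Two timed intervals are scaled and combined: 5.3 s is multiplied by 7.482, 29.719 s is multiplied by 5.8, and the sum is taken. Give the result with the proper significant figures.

5.3 × 7.482 = 39.6546 → 4.0 × 10¹ s (2 s.f., last digit at the 10^0 place).
29.719 × 5.8 = 172.3702 → 1.7 × 10² s (2 s.f., last digit at the 10^1 place).
Sum: 212.0248 s; keep the coarser place, 10^1.
Result: 2.1 × 10² s.

2.1 × 10² s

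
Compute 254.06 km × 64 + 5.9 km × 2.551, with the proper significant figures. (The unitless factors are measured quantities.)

1.6 × 10⁴ km

254.06 × 64 = 16259.84 → 1.6 × 10⁴ km (2 s.f., last digit at the 10^3 place).
5.9 × 2.551 = 15.0509 → 15 km (2 s.f., last digit at the 10^0 place).
Sum: 16274.8909 km; keep the coarser place, 10^3.
Result: 1.6 × 10⁴ km.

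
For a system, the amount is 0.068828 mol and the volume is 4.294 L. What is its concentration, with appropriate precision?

concentration = 0.068828 mol ÷ 4.294 L = 0.0160288775035… mol/L.
0.068828 has 5 significant figures; 4.294 has 4.
Division/multiplication keeps the fewest: 4 significant figures.
Rounded: 0.01603 mol/L.

0.01603 mol/L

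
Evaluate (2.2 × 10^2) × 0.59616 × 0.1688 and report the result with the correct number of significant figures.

22

(2.2 × 10^2) × 0.59616 × 0.1688 = 22.13899776
Multiplication/division keeps the fewest significant figures: 2.2 × 10^2 → 2 s.f., 0.59616 → 5 s.f., 0.1688 → 4 s.f.; limit is 2.
Rounded to 2 significant figures: 22.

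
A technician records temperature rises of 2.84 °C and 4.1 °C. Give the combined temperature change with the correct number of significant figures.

2.84 °C + 4.1 °C = 6.94 °C.
Addition/subtraction keeps the fewest decimal places: 2.84 → 2 decimal places, 4.1 → 1 decimal place; limit is 1.
Rounded to 1 decimal place: 6.9 °C.

6.9 °C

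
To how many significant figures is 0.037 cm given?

2

0.037: leading zeros are not significant.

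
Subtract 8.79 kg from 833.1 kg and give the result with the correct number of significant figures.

833.1 kg − 8.79 kg = 824.31 kg.
Addition/subtraction keeps the fewest decimal places: 833.1 → 1 decimal place, 8.79 → 2 decimal places; limit is 1.
Rounded to 1 decimal place: 824.3 kg.

824.3 kg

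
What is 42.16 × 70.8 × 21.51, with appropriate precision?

42.16 × 70.8 × 21.51 = 64205.80128
Multiplication/division keeps the fewest significant figures: 42.16 → 4 s.f., 70.8 → 3 s.f., 21.51 → 4 s.f.; limit is 3.
Rounded to 3 significant figures: 6.42 × 10^4.

6.42 × 10^4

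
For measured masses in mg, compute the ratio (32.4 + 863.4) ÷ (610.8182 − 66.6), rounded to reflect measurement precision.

1.646

32.4 + 863.4 = 895.8, limited to 1 d.p. → 4 s.f.; 610.8182 − 66.6 = 544.2182, limited to 1 d.p. → 4 s.f.
Carrying full precision, 895.8 ÷ 544.2182 = 1.64603094862…; keep min(4, 4) = 4 s.f.
Rounded to 4 significant figures: 1.646.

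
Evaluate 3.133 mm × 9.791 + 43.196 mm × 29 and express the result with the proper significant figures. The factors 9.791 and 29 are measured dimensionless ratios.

3.133 × 9.791 = 30.675203 → 30.68 mm (4 s.f., last digit at the 10^-2 place).
43.196 × 29 = 1252.684 → 1.3 × 10³ mm (2 s.f., last digit at the 10^2 place).
Sum: 1283.359203 mm; keep the coarser place, 10^2.
Result: 1.3 × 10³ mm.

1.3 × 10³ mm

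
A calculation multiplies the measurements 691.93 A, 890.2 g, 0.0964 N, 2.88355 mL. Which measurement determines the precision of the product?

0.0964 N

691.93 A → 5 s.f.; 890.2 g → 4 s.f.; 0.0964 N → 3 s.f.; 2.88355 mL → 6 s.f.
The fewest is 3 significant figures, from 0.0964 N.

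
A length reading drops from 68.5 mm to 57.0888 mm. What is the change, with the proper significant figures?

68.5 mm − 57.0888 mm = 11.4112 mm.
Addition/subtraction keeps the fewest decimal places: 68.5 → 1 decimal place, 57.0888 → 4 decimal places; limit is 1.
Rounded to 1 decimal place: 11.4 mm.

11.4 mm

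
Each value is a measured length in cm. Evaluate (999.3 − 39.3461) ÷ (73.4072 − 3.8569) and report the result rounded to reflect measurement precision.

999.3 − 39.3461 = 959.9539, limited to 1 d.p. → 4 s.f.; 73.4072 − 3.8569 = 69.5503, limited to 4 d.p. → 6 s.f.
Carrying full precision, 959.9539 ÷ 69.5503 = 13.8022970426…; keep min(4, 6) = 4 s.f.
Rounded to 4 significant figures: 13.80.

13.80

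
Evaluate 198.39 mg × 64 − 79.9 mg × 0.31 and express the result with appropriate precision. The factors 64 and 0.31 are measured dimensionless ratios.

198.39 × 64 = 12696.96 → 1.3 × 10^4 mg (2 s.f., last digit at the 10^3 place).
79.9 × 0.31 = 24.769 → 25 mg (2 s.f., last digit at the 10^0 place).
Difference: 12672.191 mg; keep the coarser place, 10^3.
Result: 1.3 × 10^4 mg.

1.3 × 10^4 mg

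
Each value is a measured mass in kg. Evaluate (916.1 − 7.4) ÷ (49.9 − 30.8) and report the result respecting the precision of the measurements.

47.6

916.1 − 7.4 = 908.7, limited to 1 d.p. → 4 s.f.; 49.9 − 30.8 = 19.1, limited to 1 d.p. → 3 s.f.
Carrying full precision, 908.7 ÷ 19.1 = 47.5759162304…; keep min(4, 3) = 3 s.f.
Rounded to 3 significant figures: 47.6.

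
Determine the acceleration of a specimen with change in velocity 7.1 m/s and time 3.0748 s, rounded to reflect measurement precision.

2.3 m/s²

acceleration = 7.1 m/s ÷ 3.0748 s = 2.30909327436… m/s².
7.1 has 2 significant figures; 3.0748 has 5.
Division/multiplication keeps the fewest: 2 significant figures.
Rounded: 2.3 m/s².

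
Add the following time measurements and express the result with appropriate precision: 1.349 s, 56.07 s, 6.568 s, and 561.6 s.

625.6 s

1.349 s + 56.07 s + 6.568 s + 561.6 s = 625.587 s.
Addition/subtraction keeps the fewest decimal places: 1.349 → 3 decimal places, 56.07 → 2 decimal places, 6.568 → 3 decimal places, 561.6 → 1 decimal place; limit is 1.
Rounded to 1 decimal place: 625.6 s.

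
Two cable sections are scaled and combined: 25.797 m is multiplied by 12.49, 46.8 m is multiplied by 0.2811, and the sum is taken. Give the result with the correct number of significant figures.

25.797 × 12.49 = 322.20453 → 322.2 m (4 s.f., last digit at the 10^-1 place).
46.8 × 0.2811 = 13.15548 → 13.2 m (3 s.f., last digit at the 10^-1 place).
Sum: 335.36001 m; keep the coarser place, 10^-1.
Result: 335.4 m.

335.4 m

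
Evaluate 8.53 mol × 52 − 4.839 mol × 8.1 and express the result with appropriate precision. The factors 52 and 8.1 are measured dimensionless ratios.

4.0 × 10^2 mol

8.53 × 52 = 443.56 → 4.4 × 10^2 mol (2 s.f., last digit at the 10^1 place).
4.839 × 8.1 = 39.1959 → 39 mol (2 s.f., last digit at the 10^0 place).
Difference: 404.3641 mol; keep the coarser place, 10^1.
Result: 4.0 × 10^2 mol.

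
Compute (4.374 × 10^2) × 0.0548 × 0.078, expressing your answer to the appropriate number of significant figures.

(4.374 × 10^2) × 0.0548 × 0.078 = 1.86962256
Multiplication/division keeps the fewest significant figures: 4.374 × 10^2 → 4 s.f., 0.0548 → 3 s.f., 0.078 → 2 s.f.; limit is 2.
Rounded to 2 significant figures: 1.9.

1.9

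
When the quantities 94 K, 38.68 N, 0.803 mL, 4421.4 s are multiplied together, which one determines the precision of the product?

94 K

94 K → 2 s.f.; 38.68 N → 4 s.f.; 0.803 mL → 3 s.f.; 4421.4 s → 5 s.f.
The fewest is 2 significant figures, from 94 K.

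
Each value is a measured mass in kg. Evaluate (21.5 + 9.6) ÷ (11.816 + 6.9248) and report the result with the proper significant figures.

21.5 + 9.6 = 31.1, limited to 1 d.p. → 3 s.f.; 11.816 + 6.9248 = 18.7408, limited to 3 d.p. → 5 s.f.
Carrying full precision, 31.1 ÷ 18.7408 = 1.65948091864…; keep min(3, 5) = 3 s.f.
Rounded to 3 significant figures: 1.66.

1.66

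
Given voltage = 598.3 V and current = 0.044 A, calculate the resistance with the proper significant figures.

resistance = 598.3 V ÷ 0.044 A = 13597.7272727… Ω.
598.3 has 4 significant figures; 0.044 has 2.
Division/multiplication keeps the fewest: 2 significant figures.
Rounded: 1.4 × 10^4 Ω.

1.4 × 10^4 Ω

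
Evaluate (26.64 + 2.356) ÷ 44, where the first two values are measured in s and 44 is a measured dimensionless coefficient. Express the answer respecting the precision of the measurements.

26.64 s + 2.356 s = 28.996 s; the sum is limited to 2 decimal places (4 s.f.).
Carrying full precision, 28.996 ÷ 44 = 0.659 s; 44 has 2 s.f., so the result keeps min(4, 2) = 2 s.f.
Rounded to 2 significant figures: 0.66 s.

0.66 s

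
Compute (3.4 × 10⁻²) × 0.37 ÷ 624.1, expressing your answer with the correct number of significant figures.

(3.4 × 10⁻²) × 0.37 ÷ 624.1 = 0.0000201570261176…
Multiplication/division keeps the fewest significant figures: 3.4 × 10⁻² → 2 s.f., 0.37 → 2 s.f., 624.1 → 4 s.f.; limit is 2.
Rounded to 2 significant figures: 2.0 × 10⁻⁵.

2.0 × 10⁻⁵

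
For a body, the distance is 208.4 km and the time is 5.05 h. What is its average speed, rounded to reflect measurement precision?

41.3 km/h

average speed = 208.4 km ÷ 5.05 h = 41.2673267327… km/h.
208.4 has 4 significant figures; 5.05 has 3.
Division/multiplication keeps the fewest: 3 significant figures.
Rounded: 41.3 km/h.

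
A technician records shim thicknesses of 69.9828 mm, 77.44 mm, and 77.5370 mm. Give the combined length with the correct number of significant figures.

69.9828 mm + 77.44 mm + 77.5370 mm = 224.9598 mm.
Addition/subtraction keeps the fewest decimal places: 69.9828 → 4 decimal places, 77.44 → 2 decimal places, 77.5370 → 4 decimal places; limit is 2.
Rounded to 2 decimal places: 224.96 mm.

224.96 mm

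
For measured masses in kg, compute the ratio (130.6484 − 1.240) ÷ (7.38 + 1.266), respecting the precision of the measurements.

15.0

130.6484 − 1.240 = 129.4084, limited to 3 d.p. → 6 s.f.; 7.38 + 1.266 = 8.646, limited to 2 d.p. → 3 s.f.
Carrying full precision, 129.4084 ÷ 8.646 = 14.9674300254…; keep min(6, 3) = 3 s.f.
Rounded to 3 significant figures: 15.0.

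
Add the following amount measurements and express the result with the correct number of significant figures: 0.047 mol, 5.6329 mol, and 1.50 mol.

7.18 mol

0.047 mol + 5.6329 mol + 1.50 mol = 7.1799 mol.
Addition/subtraction keeps the fewest decimal places: 0.047 → 3 decimal places, 5.6329 → 4 decimal places, 1.50 → 2 decimal places; limit is 2.
Rounded to 2 decimal places: 7.18 mol.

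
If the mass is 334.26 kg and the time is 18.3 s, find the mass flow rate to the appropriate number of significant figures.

mass flow rate = 334.26 kg ÷ 18.3 s = 18.2655737705… kg/s.
334.26 has 5 significant figures; 18.3 has 3.
Division/multiplication keeps the fewest: 3 significant figures.
Rounded: 18.3 kg/s.

18.3 kg/s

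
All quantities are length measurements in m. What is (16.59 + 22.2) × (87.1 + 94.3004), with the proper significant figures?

7.04 × 10³ m²

16.59 + 22.2 = 38.79, limited to 1 d.p. → 3 s.f.; 87.1 + 94.3004 = 181.4004, limited to 1 d.p. → 4 s.f.
Carrying full precision, 38.79 × 181.4004 = 7036.521516; keep min(3, 4) = 3 s.f.
Rounded to 3 significant figures: 7.04 × 10³ m².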